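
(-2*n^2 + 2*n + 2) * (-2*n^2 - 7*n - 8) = 4*n^4 + 10*n^3 - 2*n^2 - 30*n - 16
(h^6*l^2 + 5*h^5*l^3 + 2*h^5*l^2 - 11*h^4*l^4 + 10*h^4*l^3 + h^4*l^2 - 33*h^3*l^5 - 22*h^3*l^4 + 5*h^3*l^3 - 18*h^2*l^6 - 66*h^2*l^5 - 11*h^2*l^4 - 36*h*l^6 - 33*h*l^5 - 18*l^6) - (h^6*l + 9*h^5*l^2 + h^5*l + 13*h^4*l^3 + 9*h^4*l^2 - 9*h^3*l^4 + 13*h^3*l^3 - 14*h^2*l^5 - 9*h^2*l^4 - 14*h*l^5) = h^6*l^2 - h^6*l + 5*h^5*l^3 - 7*h^5*l^2 - h^5*l - 11*h^4*l^4 - 3*h^4*l^3 - 8*h^4*l^2 - 33*h^3*l^5 - 13*h^3*l^4 - 8*h^3*l^3 - 18*h^2*l^6 - 52*h^2*l^5 - 2*h^2*l^4 - 36*h*l^6 - 19*h*l^5 - 18*l^6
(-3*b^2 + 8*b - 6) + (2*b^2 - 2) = -b^2 + 8*b - 8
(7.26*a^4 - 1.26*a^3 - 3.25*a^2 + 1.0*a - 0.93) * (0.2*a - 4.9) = 1.452*a^5 - 35.826*a^4 + 5.524*a^3 + 16.125*a^2 - 5.086*a + 4.557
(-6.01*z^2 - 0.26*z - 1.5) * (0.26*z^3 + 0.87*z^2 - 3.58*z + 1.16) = -1.5626*z^5 - 5.2963*z^4 + 20.8996*z^3 - 7.3458*z^2 + 5.0684*z - 1.74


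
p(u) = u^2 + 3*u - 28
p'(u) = 2*u + 3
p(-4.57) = -20.83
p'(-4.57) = -6.14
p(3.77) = -2.48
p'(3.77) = 10.54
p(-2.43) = -29.39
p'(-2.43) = -1.86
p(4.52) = 5.99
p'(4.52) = 12.04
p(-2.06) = -29.94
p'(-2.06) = -1.12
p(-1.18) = -30.15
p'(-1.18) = 0.64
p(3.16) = -8.53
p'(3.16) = 9.32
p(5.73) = 22.02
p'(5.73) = 14.46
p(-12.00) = 80.00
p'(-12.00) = -21.00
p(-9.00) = 26.00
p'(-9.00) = -15.00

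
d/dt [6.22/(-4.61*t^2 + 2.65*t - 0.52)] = (57.3484*t - 16.483)/(4.61*t^2 - 2.65*t + 0.52)^2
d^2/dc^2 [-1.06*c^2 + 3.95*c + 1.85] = -2.12000000000000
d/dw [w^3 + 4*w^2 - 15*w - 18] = 3*w^2 + 8*w - 15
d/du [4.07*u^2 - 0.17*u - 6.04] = 8.14*u - 0.17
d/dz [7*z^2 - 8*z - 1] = 14*z - 8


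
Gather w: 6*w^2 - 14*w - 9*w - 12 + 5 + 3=6*w^2 - 23*w - 4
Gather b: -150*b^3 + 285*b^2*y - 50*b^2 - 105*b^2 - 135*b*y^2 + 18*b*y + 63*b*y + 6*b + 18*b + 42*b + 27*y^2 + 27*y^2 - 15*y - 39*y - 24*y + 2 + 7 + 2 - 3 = -150*b^3 + b^2*(285*y - 155) + b*(-135*y^2 + 81*y + 66) + 54*y^2 - 78*y + 8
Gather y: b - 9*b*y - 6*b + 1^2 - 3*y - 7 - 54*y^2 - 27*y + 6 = -5*b - 54*y^2 + y*(-9*b - 30)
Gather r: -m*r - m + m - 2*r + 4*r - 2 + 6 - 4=r*(2 - m)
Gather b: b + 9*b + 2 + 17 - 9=10*b + 10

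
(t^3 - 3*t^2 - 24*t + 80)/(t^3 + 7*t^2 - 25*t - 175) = (t^2 - 8*t + 16)/(t^2 + 2*t - 35)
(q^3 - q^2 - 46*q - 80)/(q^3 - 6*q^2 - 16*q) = (q + 5)/q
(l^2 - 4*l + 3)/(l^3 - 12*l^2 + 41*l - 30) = (l - 3)/(l^2 - 11*l + 30)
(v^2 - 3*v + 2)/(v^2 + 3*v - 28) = (v^2 - 3*v + 2)/(v^2 + 3*v - 28)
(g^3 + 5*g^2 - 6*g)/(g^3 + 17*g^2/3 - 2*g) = 3*(g - 1)/(3*g - 1)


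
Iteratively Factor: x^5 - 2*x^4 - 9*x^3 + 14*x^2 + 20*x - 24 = (x - 1)*(x^4 - x^3 - 10*x^2 + 4*x + 24) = (x - 2)*(x - 1)*(x^3 + x^2 - 8*x - 12) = (x - 3)*(x - 2)*(x - 1)*(x^2 + 4*x + 4) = (x - 3)*(x - 2)*(x - 1)*(x + 2)*(x + 2)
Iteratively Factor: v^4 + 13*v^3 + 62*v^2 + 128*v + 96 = (v + 4)*(v^3 + 9*v^2 + 26*v + 24) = (v + 3)*(v + 4)*(v^2 + 6*v + 8) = (v + 3)*(v + 4)^2*(v + 2)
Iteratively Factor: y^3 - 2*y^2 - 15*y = (y - 5)*(y^2 + 3*y) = (y - 5)*(y + 3)*(y)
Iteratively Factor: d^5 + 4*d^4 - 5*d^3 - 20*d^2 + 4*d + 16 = (d + 4)*(d^4 - 5*d^2 + 4) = (d - 1)*(d + 4)*(d^3 + d^2 - 4*d - 4) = (d - 1)*(d + 2)*(d + 4)*(d^2 - d - 2) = (d - 1)*(d + 1)*(d + 2)*(d + 4)*(d - 2)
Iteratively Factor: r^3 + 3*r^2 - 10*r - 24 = (r - 3)*(r^2 + 6*r + 8) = (r - 3)*(r + 4)*(r + 2)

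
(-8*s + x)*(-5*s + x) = 40*s^2 - 13*s*x + x^2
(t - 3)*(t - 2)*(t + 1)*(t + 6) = t^4 + 2*t^3 - 23*t^2 + 12*t + 36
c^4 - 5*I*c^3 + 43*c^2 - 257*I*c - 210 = (c - 6*I)*(c - 5*I)*(c - I)*(c + 7*I)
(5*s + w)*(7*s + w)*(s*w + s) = 35*s^3*w + 35*s^3 + 12*s^2*w^2 + 12*s^2*w + s*w^3 + s*w^2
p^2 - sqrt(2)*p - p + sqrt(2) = (p - 1)*(p - sqrt(2))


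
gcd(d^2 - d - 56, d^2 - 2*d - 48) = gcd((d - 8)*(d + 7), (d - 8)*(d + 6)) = d - 8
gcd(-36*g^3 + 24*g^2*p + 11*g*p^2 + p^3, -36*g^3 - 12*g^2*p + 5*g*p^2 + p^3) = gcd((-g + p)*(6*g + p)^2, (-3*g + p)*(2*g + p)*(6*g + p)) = 6*g + p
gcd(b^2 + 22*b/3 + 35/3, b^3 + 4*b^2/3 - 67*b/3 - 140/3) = b + 7/3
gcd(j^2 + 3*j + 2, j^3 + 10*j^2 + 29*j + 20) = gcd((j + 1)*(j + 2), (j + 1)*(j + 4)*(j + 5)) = j + 1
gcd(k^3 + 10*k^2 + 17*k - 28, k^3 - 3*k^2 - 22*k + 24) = k^2 + 3*k - 4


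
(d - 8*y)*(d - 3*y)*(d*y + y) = d^3*y - 11*d^2*y^2 + d^2*y + 24*d*y^3 - 11*d*y^2 + 24*y^3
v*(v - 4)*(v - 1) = v^3 - 5*v^2 + 4*v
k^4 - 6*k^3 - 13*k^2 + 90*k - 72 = (k - 6)*(k - 3)*(k - 1)*(k + 4)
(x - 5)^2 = x^2 - 10*x + 25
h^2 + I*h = h*(h + I)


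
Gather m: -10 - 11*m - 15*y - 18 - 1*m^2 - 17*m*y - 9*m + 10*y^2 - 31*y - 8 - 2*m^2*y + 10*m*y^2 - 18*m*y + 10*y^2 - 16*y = m^2*(-2*y - 1) + m*(10*y^2 - 35*y - 20) + 20*y^2 - 62*y - 36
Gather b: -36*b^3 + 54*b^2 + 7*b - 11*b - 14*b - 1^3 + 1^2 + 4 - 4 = -36*b^3 + 54*b^2 - 18*b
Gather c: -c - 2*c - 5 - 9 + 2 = -3*c - 12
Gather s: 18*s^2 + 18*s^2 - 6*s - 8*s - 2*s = 36*s^2 - 16*s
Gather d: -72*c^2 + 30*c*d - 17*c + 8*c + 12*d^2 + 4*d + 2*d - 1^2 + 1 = -72*c^2 - 9*c + 12*d^2 + d*(30*c + 6)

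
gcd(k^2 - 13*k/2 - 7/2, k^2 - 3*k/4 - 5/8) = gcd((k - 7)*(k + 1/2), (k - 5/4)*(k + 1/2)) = k + 1/2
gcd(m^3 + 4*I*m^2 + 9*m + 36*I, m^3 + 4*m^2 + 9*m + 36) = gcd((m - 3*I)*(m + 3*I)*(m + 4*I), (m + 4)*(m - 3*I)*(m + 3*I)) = m^2 + 9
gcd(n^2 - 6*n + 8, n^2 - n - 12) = n - 4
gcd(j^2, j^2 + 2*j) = j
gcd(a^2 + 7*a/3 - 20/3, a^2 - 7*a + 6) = 1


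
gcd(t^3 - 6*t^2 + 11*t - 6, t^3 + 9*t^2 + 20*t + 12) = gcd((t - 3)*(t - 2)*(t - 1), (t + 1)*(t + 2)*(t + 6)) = 1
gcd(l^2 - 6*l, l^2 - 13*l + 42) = l - 6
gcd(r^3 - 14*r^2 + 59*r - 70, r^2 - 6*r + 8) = r - 2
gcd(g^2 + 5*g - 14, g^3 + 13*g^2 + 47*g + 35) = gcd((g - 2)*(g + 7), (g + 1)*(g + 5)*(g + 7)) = g + 7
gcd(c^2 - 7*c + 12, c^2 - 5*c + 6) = c - 3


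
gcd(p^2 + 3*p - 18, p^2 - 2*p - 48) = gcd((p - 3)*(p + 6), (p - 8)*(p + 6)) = p + 6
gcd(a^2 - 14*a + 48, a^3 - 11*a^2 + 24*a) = a - 8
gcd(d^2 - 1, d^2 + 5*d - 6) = d - 1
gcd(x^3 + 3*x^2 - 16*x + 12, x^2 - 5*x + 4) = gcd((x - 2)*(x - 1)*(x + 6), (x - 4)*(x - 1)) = x - 1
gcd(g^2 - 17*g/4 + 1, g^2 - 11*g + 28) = g - 4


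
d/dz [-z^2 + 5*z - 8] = 5 - 2*z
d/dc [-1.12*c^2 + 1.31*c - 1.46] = 1.31 - 2.24*c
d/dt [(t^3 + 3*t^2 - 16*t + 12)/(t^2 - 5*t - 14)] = (t^4 - 10*t^3 - 41*t^2 - 108*t + 284)/(t^4 - 10*t^3 - 3*t^2 + 140*t + 196)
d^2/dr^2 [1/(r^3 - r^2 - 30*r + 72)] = 2*((1 - 3*r)*(r^3 - r^2 - 30*r + 72) + (-3*r^2 + 2*r + 30)^2)/(r^3 - r^2 - 30*r + 72)^3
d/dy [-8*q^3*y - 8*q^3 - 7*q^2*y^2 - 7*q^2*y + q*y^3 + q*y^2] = q*(-8*q^2 - 14*q*y - 7*q + 3*y^2 + 2*y)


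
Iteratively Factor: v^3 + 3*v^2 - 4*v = (v)*(v^2 + 3*v - 4) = v*(v - 1)*(v + 4)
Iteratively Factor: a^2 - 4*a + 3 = (a - 3)*(a - 1)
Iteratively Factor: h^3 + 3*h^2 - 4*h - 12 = (h + 2)*(h^2 + h - 6) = (h + 2)*(h + 3)*(h - 2)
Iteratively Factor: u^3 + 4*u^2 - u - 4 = (u + 1)*(u^2 + 3*u - 4) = (u + 1)*(u + 4)*(u - 1)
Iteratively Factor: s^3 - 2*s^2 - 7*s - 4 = (s + 1)*(s^2 - 3*s - 4) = (s - 4)*(s + 1)*(s + 1)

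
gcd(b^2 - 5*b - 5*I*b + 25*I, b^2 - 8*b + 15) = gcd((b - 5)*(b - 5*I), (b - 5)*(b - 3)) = b - 5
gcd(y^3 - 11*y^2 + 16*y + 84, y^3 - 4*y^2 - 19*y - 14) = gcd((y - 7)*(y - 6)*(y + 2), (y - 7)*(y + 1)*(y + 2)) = y^2 - 5*y - 14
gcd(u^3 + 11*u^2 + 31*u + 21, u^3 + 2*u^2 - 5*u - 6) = u^2 + 4*u + 3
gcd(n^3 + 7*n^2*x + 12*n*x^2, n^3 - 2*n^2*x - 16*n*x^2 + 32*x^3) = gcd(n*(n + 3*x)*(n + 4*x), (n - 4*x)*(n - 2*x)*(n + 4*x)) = n + 4*x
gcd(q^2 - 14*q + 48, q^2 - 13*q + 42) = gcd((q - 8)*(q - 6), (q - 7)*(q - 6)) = q - 6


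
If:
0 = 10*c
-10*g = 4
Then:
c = 0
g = -2/5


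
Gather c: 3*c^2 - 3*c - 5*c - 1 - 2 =3*c^2 - 8*c - 3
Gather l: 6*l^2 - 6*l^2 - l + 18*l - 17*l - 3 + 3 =0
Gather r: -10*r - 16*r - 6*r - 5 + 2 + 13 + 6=16 - 32*r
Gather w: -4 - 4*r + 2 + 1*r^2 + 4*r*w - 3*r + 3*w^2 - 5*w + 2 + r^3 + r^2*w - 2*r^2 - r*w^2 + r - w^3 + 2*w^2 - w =r^3 - r^2 - 6*r - w^3 + w^2*(5 - r) + w*(r^2 + 4*r - 6)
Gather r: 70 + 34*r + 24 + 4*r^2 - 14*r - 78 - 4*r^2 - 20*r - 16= 0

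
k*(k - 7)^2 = k^3 - 14*k^2 + 49*k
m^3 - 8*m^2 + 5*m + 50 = (m - 5)^2*(m + 2)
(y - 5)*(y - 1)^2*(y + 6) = y^4 - y^3 - 31*y^2 + 61*y - 30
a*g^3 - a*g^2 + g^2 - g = g*(g - 1)*(a*g + 1)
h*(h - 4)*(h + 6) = h^3 + 2*h^2 - 24*h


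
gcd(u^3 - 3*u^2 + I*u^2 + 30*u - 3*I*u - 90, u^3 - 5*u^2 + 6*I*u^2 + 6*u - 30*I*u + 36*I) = u^2 + u*(-3 + 6*I) - 18*I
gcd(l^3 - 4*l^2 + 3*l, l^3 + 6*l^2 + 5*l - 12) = l - 1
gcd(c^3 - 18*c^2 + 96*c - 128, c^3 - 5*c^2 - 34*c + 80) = c^2 - 10*c + 16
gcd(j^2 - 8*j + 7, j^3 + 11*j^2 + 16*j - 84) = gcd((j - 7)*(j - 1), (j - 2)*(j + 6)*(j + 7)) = 1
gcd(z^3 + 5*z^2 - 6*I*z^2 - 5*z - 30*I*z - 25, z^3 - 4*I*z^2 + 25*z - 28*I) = z - I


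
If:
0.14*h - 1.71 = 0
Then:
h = 12.21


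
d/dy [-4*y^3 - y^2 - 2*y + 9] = -12*y^2 - 2*y - 2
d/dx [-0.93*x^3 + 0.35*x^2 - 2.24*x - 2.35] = -2.79*x^2 + 0.7*x - 2.24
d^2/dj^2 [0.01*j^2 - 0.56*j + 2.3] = 0.0200000000000000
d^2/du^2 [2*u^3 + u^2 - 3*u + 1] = 12*u + 2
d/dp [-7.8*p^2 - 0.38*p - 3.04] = -15.6*p - 0.38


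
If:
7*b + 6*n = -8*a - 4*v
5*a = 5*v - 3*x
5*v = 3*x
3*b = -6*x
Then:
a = 0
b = -2*x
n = 29*x/15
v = 3*x/5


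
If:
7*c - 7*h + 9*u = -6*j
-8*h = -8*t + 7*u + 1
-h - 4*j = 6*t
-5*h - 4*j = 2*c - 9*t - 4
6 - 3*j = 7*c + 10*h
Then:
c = 14229/24607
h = 3360/24607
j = 4813/24607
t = -11306/73821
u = -34987/73821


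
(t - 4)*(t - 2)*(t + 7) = t^3 + t^2 - 34*t + 56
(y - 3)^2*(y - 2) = y^3 - 8*y^2 + 21*y - 18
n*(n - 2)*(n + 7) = n^3 + 5*n^2 - 14*n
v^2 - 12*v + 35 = (v - 7)*(v - 5)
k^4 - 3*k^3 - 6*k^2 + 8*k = k*(k - 4)*(k - 1)*(k + 2)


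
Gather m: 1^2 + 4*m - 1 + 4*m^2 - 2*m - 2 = 4*m^2 + 2*m - 2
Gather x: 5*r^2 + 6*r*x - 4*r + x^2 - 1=5*r^2 + 6*r*x - 4*r + x^2 - 1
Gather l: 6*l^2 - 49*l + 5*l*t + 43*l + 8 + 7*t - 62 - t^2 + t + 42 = 6*l^2 + l*(5*t - 6) - t^2 + 8*t - 12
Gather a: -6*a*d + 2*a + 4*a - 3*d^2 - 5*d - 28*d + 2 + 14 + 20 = a*(6 - 6*d) - 3*d^2 - 33*d + 36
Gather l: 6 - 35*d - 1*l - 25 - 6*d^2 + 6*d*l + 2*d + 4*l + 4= -6*d^2 - 33*d + l*(6*d + 3) - 15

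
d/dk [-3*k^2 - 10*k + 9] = -6*k - 10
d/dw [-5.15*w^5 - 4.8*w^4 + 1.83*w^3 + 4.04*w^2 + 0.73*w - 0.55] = -25.75*w^4 - 19.2*w^3 + 5.49*w^2 + 8.08*w + 0.73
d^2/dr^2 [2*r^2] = 4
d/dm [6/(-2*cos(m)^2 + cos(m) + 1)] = 6*(1 - 4*cos(m))*sin(m)/(cos(m) - cos(2*m))^2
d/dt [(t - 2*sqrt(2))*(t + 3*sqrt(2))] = 2*t + sqrt(2)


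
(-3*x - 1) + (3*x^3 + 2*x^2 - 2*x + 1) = 3*x^3 + 2*x^2 - 5*x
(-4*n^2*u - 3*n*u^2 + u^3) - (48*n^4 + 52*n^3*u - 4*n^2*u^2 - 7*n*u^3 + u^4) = -48*n^4 - 52*n^3*u + 4*n^2*u^2 - 4*n^2*u + 7*n*u^3 - 3*n*u^2 - u^4 + u^3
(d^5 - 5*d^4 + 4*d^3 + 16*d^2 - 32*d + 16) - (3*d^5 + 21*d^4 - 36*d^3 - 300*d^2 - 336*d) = -2*d^5 - 26*d^4 + 40*d^3 + 316*d^2 + 304*d + 16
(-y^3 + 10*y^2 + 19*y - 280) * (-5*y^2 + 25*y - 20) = 5*y^5 - 75*y^4 + 175*y^3 + 1675*y^2 - 7380*y + 5600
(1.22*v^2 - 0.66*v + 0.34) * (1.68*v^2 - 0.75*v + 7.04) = 2.0496*v^4 - 2.0238*v^3 + 9.655*v^2 - 4.9014*v + 2.3936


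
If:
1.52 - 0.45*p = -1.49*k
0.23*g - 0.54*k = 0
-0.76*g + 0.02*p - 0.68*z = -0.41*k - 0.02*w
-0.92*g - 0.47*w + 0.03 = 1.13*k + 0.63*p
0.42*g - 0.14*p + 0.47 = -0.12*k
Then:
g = 0.01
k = 0.00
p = 3.39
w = -4.52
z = -0.04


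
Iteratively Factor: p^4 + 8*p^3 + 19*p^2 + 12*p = (p)*(p^3 + 8*p^2 + 19*p + 12) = p*(p + 4)*(p^2 + 4*p + 3) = p*(p + 1)*(p + 4)*(p + 3)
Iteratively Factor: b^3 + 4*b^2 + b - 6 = (b + 2)*(b^2 + 2*b - 3) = (b + 2)*(b + 3)*(b - 1)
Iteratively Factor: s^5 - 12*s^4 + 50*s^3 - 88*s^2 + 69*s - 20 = (s - 1)*(s^4 - 11*s^3 + 39*s^2 - 49*s + 20) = (s - 5)*(s - 1)*(s^3 - 6*s^2 + 9*s - 4) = (s - 5)*(s - 1)^2*(s^2 - 5*s + 4) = (s - 5)*(s - 4)*(s - 1)^2*(s - 1)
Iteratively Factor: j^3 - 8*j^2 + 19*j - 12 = (j - 4)*(j^2 - 4*j + 3) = (j - 4)*(j - 3)*(j - 1)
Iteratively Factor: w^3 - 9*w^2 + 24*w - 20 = (w - 2)*(w^2 - 7*w + 10) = (w - 5)*(w - 2)*(w - 2)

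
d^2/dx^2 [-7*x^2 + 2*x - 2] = -14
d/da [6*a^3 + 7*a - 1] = 18*a^2 + 7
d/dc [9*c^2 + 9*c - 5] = 18*c + 9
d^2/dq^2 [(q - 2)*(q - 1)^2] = 6*q - 8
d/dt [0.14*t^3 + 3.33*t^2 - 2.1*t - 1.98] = 0.42*t^2 + 6.66*t - 2.1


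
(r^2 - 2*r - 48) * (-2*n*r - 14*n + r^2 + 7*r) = -2*n*r^3 - 10*n*r^2 + 124*n*r + 672*n + r^4 + 5*r^3 - 62*r^2 - 336*r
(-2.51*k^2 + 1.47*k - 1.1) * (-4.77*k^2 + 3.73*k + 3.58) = 11.9727*k^4 - 16.3742*k^3 + 1.7443*k^2 + 1.1596*k - 3.938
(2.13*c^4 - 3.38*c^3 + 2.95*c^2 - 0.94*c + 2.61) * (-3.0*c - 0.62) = -6.39*c^5 + 8.8194*c^4 - 6.7544*c^3 + 0.991*c^2 - 7.2472*c - 1.6182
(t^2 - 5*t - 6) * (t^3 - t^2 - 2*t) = t^5 - 6*t^4 - 3*t^3 + 16*t^2 + 12*t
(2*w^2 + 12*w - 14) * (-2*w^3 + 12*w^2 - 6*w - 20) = -4*w^5 + 160*w^3 - 280*w^2 - 156*w + 280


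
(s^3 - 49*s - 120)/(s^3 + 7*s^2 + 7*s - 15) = (s - 8)/(s - 1)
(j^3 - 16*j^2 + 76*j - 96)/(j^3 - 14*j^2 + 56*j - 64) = (j - 6)/(j - 4)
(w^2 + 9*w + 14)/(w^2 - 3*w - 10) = (w + 7)/(w - 5)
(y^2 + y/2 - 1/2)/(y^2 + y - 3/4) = 2*(y + 1)/(2*y + 3)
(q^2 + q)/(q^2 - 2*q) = (q + 1)/(q - 2)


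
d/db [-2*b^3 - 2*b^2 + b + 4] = -6*b^2 - 4*b + 1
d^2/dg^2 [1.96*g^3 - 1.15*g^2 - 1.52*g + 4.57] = 11.76*g - 2.3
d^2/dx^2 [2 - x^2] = -2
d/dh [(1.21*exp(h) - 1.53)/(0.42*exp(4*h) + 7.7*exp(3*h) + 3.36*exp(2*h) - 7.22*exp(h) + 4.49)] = (-1.5246*exp(4*h) - 16.0636*exp(3*h) + 31.2774*exp(2*h) + 10.2816*exp(h) - 5.6137)*exp(h)/(0.1764*exp(8*h) + 6.468*exp(7*h) + 62.1124*exp(6*h) + 45.6792*exp(5*h) - 96.1268*exp(4*h) + 20.6276*exp(3*h) + 82.3012*exp(2*h) - 64.8356*exp(h) + 20.1601)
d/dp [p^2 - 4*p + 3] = 2*p - 4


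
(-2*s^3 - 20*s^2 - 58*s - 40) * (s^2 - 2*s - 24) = -2*s^5 - 16*s^4 + 30*s^3 + 556*s^2 + 1472*s + 960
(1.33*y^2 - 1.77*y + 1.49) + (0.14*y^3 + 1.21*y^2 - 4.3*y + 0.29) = 0.14*y^3 + 2.54*y^2 - 6.07*y + 1.78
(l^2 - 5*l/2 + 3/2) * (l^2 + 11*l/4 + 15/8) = l^4 + l^3/4 - 7*l^2/2 - 9*l/16 + 45/16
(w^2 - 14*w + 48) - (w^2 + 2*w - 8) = 56 - 16*w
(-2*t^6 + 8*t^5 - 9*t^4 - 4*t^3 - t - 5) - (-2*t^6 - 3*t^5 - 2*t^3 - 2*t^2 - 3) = 11*t^5 - 9*t^4 - 2*t^3 + 2*t^2 - t - 2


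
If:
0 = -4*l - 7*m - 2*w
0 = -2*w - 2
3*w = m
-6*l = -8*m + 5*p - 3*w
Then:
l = 23/4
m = -3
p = -123/10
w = -1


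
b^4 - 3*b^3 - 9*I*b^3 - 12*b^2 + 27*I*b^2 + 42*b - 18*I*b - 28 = (b - 2)*(b - 1)*(b - 7*I)*(b - 2*I)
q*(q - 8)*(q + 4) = q^3 - 4*q^2 - 32*q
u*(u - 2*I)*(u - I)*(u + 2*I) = u^4 - I*u^3 + 4*u^2 - 4*I*u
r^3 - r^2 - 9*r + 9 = (r - 3)*(r - 1)*(r + 3)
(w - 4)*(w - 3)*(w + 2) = w^3 - 5*w^2 - 2*w + 24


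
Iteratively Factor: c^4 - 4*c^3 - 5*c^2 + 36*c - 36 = (c - 2)*(c^3 - 2*c^2 - 9*c + 18) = (c - 2)^2*(c^2 - 9) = (c - 3)*(c - 2)^2*(c + 3)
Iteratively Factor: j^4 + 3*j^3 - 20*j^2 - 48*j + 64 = (j + 4)*(j^3 - j^2 - 16*j + 16) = (j - 1)*(j + 4)*(j^2 - 16) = (j - 4)*(j - 1)*(j + 4)*(j + 4)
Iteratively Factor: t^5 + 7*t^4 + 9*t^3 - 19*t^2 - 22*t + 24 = (t - 1)*(t^4 + 8*t^3 + 17*t^2 - 2*t - 24) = (t - 1)*(t + 3)*(t^3 + 5*t^2 + 2*t - 8) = (t - 1)*(t + 3)*(t + 4)*(t^2 + t - 2) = (t - 1)^2*(t + 3)*(t + 4)*(t + 2)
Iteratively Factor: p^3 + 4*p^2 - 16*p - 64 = (p + 4)*(p^2 - 16) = (p - 4)*(p + 4)*(p + 4)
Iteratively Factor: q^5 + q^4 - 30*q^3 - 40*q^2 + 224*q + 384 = (q + 2)*(q^4 - q^3 - 28*q^2 + 16*q + 192) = (q - 4)*(q + 2)*(q^3 + 3*q^2 - 16*q - 48) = (q - 4)^2*(q + 2)*(q^2 + 7*q + 12) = (q - 4)^2*(q + 2)*(q + 4)*(q + 3)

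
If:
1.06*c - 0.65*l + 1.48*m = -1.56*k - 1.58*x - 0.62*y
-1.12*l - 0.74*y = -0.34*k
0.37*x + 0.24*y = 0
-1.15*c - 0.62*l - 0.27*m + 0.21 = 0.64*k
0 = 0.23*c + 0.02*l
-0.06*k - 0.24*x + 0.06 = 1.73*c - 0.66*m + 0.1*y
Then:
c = -0.02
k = 0.15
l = 0.28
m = -0.11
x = 0.23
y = -0.36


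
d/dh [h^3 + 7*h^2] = h*(3*h + 14)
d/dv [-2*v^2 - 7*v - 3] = -4*v - 7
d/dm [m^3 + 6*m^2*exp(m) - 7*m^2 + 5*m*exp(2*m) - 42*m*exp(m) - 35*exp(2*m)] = 6*m^2*exp(m) + 3*m^2 + 10*m*exp(2*m) - 30*m*exp(m) - 14*m - 65*exp(2*m) - 42*exp(m)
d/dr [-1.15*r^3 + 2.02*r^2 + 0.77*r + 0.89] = -3.45*r^2 + 4.04*r + 0.77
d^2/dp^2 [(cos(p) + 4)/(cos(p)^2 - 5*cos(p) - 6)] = (9*sin(p)^4*cos(p) + 21*sin(p)^4 - 184*sin(p)^2 - 20*cos(p) - 9*cos(3*p)/2 - cos(5*p)/2 - 25)/(sin(p)^2 + 5*cos(p) + 5)^3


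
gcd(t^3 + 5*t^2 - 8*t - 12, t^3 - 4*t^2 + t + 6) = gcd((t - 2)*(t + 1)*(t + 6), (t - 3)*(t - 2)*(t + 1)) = t^2 - t - 2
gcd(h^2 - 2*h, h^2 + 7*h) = h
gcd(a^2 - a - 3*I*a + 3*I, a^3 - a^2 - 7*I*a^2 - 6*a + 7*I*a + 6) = a - 1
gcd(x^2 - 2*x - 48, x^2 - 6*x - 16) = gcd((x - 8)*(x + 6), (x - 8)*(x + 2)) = x - 8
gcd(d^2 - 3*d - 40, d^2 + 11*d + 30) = d + 5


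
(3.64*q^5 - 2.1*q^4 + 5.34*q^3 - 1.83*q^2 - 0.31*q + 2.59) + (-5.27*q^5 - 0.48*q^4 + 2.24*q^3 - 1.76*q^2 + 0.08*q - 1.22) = -1.63*q^5 - 2.58*q^4 + 7.58*q^3 - 3.59*q^2 - 0.23*q + 1.37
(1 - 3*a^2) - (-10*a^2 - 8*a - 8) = 7*a^2 + 8*a + 9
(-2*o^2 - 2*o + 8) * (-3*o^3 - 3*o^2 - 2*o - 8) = 6*o^5 + 12*o^4 - 14*o^3 - 4*o^2 - 64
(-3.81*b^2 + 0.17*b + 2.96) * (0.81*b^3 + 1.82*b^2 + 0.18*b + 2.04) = -3.0861*b^5 - 6.7965*b^4 + 2.0212*b^3 - 2.3546*b^2 + 0.8796*b + 6.0384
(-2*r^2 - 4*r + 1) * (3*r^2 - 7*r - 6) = -6*r^4 + 2*r^3 + 43*r^2 + 17*r - 6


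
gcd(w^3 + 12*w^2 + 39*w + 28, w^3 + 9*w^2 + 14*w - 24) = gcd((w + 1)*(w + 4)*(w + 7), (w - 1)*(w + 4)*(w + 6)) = w + 4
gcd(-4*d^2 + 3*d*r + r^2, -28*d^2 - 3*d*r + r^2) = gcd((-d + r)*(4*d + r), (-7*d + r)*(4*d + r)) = 4*d + r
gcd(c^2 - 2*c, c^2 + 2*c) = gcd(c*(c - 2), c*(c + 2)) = c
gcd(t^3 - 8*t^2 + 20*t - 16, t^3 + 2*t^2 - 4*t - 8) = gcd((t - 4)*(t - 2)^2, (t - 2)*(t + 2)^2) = t - 2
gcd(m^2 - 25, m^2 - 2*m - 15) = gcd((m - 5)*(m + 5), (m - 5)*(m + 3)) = m - 5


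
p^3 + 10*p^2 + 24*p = p*(p + 4)*(p + 6)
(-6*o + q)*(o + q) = -6*o^2 - 5*o*q + q^2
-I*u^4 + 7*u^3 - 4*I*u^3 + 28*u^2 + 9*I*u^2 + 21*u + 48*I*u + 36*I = (u + 3)*(u + 3*I)*(u + 4*I)*(-I*u - I)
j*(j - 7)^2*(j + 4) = j^4 - 10*j^3 - 7*j^2 + 196*j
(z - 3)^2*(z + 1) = z^3 - 5*z^2 + 3*z + 9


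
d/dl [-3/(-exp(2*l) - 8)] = -6*exp(2*l)/(exp(2*l) + 8)^2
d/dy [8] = 0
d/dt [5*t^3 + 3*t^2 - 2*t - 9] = 15*t^2 + 6*t - 2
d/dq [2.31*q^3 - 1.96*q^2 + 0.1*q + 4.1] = 6.93*q^2 - 3.92*q + 0.1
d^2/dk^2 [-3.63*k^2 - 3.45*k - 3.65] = -7.26000000000000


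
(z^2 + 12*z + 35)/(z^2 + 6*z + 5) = (z + 7)/(z + 1)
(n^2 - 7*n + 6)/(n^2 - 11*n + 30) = (n - 1)/(n - 5)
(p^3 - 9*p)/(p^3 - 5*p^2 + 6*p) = (p + 3)/(p - 2)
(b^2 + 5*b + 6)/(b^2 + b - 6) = (b + 2)/(b - 2)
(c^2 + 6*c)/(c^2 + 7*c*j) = (c + 6)/(c + 7*j)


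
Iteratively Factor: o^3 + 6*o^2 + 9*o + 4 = (o + 4)*(o^2 + 2*o + 1) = (o + 1)*(o + 4)*(o + 1)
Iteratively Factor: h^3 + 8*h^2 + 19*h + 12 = (h + 1)*(h^2 + 7*h + 12) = (h + 1)*(h + 3)*(h + 4)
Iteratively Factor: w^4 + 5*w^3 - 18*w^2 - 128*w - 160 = (w + 4)*(w^3 + w^2 - 22*w - 40) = (w + 2)*(w + 4)*(w^2 - w - 20) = (w - 5)*(w + 2)*(w + 4)*(w + 4)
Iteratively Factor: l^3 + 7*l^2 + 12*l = (l + 3)*(l^2 + 4*l) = (l + 3)*(l + 4)*(l)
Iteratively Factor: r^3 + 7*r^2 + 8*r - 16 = (r - 1)*(r^2 + 8*r + 16) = (r - 1)*(r + 4)*(r + 4)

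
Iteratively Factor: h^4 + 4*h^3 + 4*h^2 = (h)*(h^3 + 4*h^2 + 4*h) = h*(h + 2)*(h^2 + 2*h) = h^2*(h + 2)*(h + 2)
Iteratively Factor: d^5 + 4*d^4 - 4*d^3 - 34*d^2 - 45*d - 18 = (d + 2)*(d^4 + 2*d^3 - 8*d^2 - 18*d - 9) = (d + 1)*(d + 2)*(d^3 + d^2 - 9*d - 9) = (d - 3)*(d + 1)*(d + 2)*(d^2 + 4*d + 3) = (d - 3)*(d + 1)*(d + 2)*(d + 3)*(d + 1)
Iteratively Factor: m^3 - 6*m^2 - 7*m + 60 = (m - 5)*(m^2 - m - 12) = (m - 5)*(m - 4)*(m + 3)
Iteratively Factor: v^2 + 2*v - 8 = (v - 2)*(v + 4)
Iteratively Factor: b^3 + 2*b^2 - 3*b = (b + 3)*(b^2 - b) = b*(b + 3)*(b - 1)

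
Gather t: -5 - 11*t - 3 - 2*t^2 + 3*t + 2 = -2*t^2 - 8*t - 6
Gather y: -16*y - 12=-16*y - 12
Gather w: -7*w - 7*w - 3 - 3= -14*w - 6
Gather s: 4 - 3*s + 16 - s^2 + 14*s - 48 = -s^2 + 11*s - 28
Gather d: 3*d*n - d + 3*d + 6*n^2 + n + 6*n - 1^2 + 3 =d*(3*n + 2) + 6*n^2 + 7*n + 2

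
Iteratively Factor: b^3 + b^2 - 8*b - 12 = (b + 2)*(b^2 - b - 6) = (b + 2)^2*(b - 3)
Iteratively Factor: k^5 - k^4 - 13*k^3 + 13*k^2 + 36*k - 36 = (k + 2)*(k^4 - 3*k^3 - 7*k^2 + 27*k - 18) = (k + 2)*(k + 3)*(k^3 - 6*k^2 + 11*k - 6) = (k - 1)*(k + 2)*(k + 3)*(k^2 - 5*k + 6) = (k - 3)*(k - 1)*(k + 2)*(k + 3)*(k - 2)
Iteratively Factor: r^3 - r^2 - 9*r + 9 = (r - 1)*(r^2 - 9) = (r - 3)*(r - 1)*(r + 3)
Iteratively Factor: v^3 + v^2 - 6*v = (v + 3)*(v^2 - 2*v) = v*(v + 3)*(v - 2)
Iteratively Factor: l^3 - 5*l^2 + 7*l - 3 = (l - 1)*(l^2 - 4*l + 3) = (l - 3)*(l - 1)*(l - 1)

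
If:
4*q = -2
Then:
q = -1/2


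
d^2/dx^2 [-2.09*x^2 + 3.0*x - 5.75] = -4.18000000000000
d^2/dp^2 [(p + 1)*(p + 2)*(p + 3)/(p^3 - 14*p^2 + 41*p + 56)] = 20*(2*p^3 - 15*p^2 - 111*p + 835)/(p^6 - 45*p^5 + 843*p^4 - 8415*p^3 + 47208*p^2 - 141120*p + 175616)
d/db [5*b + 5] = 5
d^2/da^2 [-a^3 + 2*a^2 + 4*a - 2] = 4 - 6*a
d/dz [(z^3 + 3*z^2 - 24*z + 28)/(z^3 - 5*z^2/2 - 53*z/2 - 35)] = 2*(-11*z^4 - 10*z^3 - 657*z^2 - 140*z + 3164)/(4*z^6 - 20*z^5 - 187*z^4 + 250*z^3 + 3509*z^2 + 7420*z + 4900)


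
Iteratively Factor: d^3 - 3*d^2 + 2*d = (d - 1)*(d^2 - 2*d) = d*(d - 1)*(d - 2)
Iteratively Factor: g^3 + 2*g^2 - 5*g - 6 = (g + 1)*(g^2 + g - 6) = (g + 1)*(g + 3)*(g - 2)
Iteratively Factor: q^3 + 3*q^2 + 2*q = (q + 1)*(q^2 + 2*q) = q*(q + 1)*(q + 2)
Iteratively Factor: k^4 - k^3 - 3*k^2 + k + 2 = (k + 1)*(k^3 - 2*k^2 - k + 2) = (k - 1)*(k + 1)*(k^2 - k - 2) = (k - 2)*(k - 1)*(k + 1)*(k + 1)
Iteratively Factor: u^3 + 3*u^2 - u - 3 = (u + 3)*(u^2 - 1) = (u - 1)*(u + 3)*(u + 1)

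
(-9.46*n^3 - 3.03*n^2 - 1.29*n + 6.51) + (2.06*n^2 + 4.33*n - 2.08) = -9.46*n^3 - 0.97*n^2 + 3.04*n + 4.43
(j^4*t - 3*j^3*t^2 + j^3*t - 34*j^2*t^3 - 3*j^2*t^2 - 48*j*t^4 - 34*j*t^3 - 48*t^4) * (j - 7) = j^5*t - 3*j^4*t^2 - 6*j^4*t - 34*j^3*t^3 + 18*j^3*t^2 - 7*j^3*t - 48*j^2*t^4 + 204*j^2*t^3 + 21*j^2*t^2 + 288*j*t^4 + 238*j*t^3 + 336*t^4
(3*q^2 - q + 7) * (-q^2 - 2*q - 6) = -3*q^4 - 5*q^3 - 23*q^2 - 8*q - 42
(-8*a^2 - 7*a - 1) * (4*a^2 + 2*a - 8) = -32*a^4 - 44*a^3 + 46*a^2 + 54*a + 8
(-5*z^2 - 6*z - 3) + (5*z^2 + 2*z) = -4*z - 3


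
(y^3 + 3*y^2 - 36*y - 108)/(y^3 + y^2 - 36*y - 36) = (y + 3)/(y + 1)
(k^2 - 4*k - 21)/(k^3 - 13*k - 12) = (k - 7)/(k^2 - 3*k - 4)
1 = 1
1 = 1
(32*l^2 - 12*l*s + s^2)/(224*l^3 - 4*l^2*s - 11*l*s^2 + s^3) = (-4*l + s)/(-28*l^2 - 3*l*s + s^2)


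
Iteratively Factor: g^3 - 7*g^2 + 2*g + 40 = (g - 5)*(g^2 - 2*g - 8) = (g - 5)*(g + 2)*(g - 4)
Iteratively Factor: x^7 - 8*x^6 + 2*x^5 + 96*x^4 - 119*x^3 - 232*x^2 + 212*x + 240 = (x - 4)*(x^6 - 4*x^5 - 14*x^4 + 40*x^3 + 41*x^2 - 68*x - 60) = (x - 4)*(x - 2)*(x^5 - 2*x^4 - 18*x^3 + 4*x^2 + 49*x + 30) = (x - 4)*(x - 2)*(x + 1)*(x^4 - 3*x^3 - 15*x^2 + 19*x + 30) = (x - 4)*(x - 2)*(x + 1)^2*(x^3 - 4*x^2 - 11*x + 30) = (x - 5)*(x - 4)*(x - 2)*(x + 1)^2*(x^2 + x - 6) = (x - 5)*(x - 4)*(x - 2)*(x + 1)^2*(x + 3)*(x - 2)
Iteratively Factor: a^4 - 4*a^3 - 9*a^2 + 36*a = (a)*(a^3 - 4*a^2 - 9*a + 36) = a*(a - 3)*(a^2 - a - 12) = a*(a - 4)*(a - 3)*(a + 3)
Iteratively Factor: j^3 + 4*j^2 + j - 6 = (j + 2)*(j^2 + 2*j - 3) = (j - 1)*(j + 2)*(j + 3)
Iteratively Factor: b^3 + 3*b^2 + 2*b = (b + 2)*(b^2 + b) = (b + 1)*(b + 2)*(b)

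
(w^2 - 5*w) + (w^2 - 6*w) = 2*w^2 - 11*w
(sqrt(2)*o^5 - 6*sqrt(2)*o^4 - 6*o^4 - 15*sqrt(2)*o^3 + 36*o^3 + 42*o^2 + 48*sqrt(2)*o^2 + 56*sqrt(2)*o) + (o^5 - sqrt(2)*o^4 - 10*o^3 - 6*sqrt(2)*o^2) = o^5 + sqrt(2)*o^5 - 7*sqrt(2)*o^4 - 6*o^4 - 15*sqrt(2)*o^3 + 26*o^3 + 42*o^2 + 42*sqrt(2)*o^2 + 56*sqrt(2)*o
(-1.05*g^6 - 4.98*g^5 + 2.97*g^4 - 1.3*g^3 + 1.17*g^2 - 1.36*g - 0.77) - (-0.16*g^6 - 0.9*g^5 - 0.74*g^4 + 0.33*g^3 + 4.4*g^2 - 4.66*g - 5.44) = -0.89*g^6 - 4.08*g^5 + 3.71*g^4 - 1.63*g^3 - 3.23*g^2 + 3.3*g + 4.67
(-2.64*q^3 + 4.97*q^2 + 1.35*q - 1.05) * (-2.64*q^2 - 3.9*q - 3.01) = 6.9696*q^5 - 2.8248*q^4 - 15.0006*q^3 - 17.4527*q^2 + 0.0314999999999994*q + 3.1605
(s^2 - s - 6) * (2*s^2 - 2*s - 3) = 2*s^4 - 4*s^3 - 13*s^2 + 15*s + 18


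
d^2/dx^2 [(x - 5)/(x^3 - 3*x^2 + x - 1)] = 2*((x - 5)*(3*x^2 - 6*x + 1)^2 + (-3*x^2 + 6*x - 3*(x - 5)*(x - 1) - 1)*(x^3 - 3*x^2 + x - 1))/(x^3 - 3*x^2 + x - 1)^3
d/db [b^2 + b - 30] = 2*b + 1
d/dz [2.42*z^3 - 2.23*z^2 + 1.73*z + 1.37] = 7.26*z^2 - 4.46*z + 1.73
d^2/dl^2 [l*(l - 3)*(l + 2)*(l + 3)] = 12*l^2 + 12*l - 18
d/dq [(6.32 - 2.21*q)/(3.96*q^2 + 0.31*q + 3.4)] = (8.7516*q^2 - 50.0544*q - 9.4732)/(15.6816*q^4 + 2.4552*q^3 + 27.0241*q^2 + 2.108*q + 11.56)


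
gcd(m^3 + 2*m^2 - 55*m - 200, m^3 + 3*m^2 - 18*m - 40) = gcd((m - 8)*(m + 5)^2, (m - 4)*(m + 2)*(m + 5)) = m + 5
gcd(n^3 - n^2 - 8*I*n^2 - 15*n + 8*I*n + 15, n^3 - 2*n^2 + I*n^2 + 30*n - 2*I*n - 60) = n - 5*I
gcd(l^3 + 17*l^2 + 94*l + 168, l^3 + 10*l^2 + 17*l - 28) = l^2 + 11*l + 28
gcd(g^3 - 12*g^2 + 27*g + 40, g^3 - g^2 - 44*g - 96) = g - 8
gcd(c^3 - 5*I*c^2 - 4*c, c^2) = c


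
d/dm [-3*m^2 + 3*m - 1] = 3 - 6*m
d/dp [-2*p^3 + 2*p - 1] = 2 - 6*p^2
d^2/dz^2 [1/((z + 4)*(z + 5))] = 2*((z + 4)^2 + (z + 4)*(z + 5) + (z + 5)^2)/((z + 4)^3*(z + 5)^3)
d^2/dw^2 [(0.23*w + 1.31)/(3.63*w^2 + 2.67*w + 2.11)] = ((0.23*w + 1.31)*(7.26*w + 2.67)*(14.52*w + 5.34) - (5.0094*w + 10.7388)*(3.63*w^2 + 2.67*w + 2.11))/(3.63*w^2 + 2.67*w + 2.11)^3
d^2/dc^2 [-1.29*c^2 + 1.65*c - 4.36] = -2.58000000000000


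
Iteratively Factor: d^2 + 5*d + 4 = (d + 4)*(d + 1)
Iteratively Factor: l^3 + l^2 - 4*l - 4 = (l + 2)*(l^2 - l - 2) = (l + 1)*(l + 2)*(l - 2)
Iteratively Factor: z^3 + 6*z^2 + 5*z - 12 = (z + 3)*(z^2 + 3*z - 4) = (z - 1)*(z + 3)*(z + 4)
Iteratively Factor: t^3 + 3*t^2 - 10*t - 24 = (t + 4)*(t^2 - t - 6) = (t - 3)*(t + 4)*(t + 2)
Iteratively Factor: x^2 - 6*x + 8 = (x - 2)*(x - 4)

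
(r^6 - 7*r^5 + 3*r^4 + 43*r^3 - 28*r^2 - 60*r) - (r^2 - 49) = r^6 - 7*r^5 + 3*r^4 + 43*r^3 - 29*r^2 - 60*r + 49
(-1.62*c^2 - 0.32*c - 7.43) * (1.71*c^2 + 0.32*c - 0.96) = -2.7702*c^4 - 1.0656*c^3 - 11.2525*c^2 - 2.0704*c + 7.1328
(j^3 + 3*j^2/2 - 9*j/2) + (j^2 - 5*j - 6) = j^3 + 5*j^2/2 - 19*j/2 - 6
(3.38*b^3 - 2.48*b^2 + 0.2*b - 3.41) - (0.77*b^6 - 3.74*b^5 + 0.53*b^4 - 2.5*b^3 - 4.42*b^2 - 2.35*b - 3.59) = -0.77*b^6 + 3.74*b^5 - 0.53*b^4 + 5.88*b^3 + 1.94*b^2 + 2.55*b + 0.18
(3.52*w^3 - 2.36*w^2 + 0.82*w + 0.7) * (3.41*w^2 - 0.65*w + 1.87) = 12.0032*w^5 - 10.3356*w^4 + 10.9126*w^3 - 2.5592*w^2 + 1.0784*w + 1.309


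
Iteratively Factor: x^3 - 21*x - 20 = (x + 1)*(x^2 - x - 20) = (x + 1)*(x + 4)*(x - 5)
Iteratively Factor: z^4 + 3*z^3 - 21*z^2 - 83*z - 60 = (z + 1)*(z^3 + 2*z^2 - 23*z - 60) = (z + 1)*(z + 3)*(z^2 - z - 20) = (z + 1)*(z + 3)*(z + 4)*(z - 5)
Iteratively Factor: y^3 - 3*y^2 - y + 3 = (y - 1)*(y^2 - 2*y - 3) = (y - 1)*(y + 1)*(y - 3)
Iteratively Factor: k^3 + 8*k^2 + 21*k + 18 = (k + 2)*(k^2 + 6*k + 9) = (k + 2)*(k + 3)*(k + 3)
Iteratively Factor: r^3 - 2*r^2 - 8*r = (r + 2)*(r^2 - 4*r) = r*(r + 2)*(r - 4)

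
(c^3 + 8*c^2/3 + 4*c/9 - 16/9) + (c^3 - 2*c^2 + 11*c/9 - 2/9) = 2*c^3 + 2*c^2/3 + 5*c/3 - 2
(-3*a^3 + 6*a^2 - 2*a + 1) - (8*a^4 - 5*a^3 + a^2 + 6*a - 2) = -8*a^4 + 2*a^3 + 5*a^2 - 8*a + 3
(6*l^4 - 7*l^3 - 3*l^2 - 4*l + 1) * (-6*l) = -36*l^5 + 42*l^4 + 18*l^3 + 24*l^2 - 6*l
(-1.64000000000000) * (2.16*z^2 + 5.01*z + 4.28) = -3.5424*z^2 - 8.2164*z - 7.0192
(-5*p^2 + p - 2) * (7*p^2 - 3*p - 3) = -35*p^4 + 22*p^3 - 2*p^2 + 3*p + 6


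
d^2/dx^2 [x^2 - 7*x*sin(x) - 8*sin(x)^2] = 7*x*sin(x) + 32*sin(x)^2 - 14*cos(x) - 14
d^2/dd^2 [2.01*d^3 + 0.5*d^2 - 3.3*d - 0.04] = 12.06*d + 1.0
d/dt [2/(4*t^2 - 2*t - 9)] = 4*(1 - 4*t)/(-4*t^2 + 2*t + 9)^2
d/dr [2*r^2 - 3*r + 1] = 4*r - 3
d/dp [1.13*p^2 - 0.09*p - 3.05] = 2.26*p - 0.09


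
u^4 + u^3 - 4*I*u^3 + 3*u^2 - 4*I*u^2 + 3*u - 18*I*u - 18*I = (u + 1)*(u - 3*I)^2*(u + 2*I)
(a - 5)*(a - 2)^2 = a^3 - 9*a^2 + 24*a - 20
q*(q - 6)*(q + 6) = q^3 - 36*q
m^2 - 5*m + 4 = (m - 4)*(m - 1)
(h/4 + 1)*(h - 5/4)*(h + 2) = h^3/4 + 19*h^2/16 + h/8 - 5/2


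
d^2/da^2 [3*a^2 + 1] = 6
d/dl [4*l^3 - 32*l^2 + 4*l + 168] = 12*l^2 - 64*l + 4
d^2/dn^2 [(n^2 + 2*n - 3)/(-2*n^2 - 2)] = 2*(-n^3 + 6*n^2 + 3*n - 2)/(n^6 + 3*n^4 + 3*n^2 + 1)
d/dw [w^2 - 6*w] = 2*w - 6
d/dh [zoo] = 0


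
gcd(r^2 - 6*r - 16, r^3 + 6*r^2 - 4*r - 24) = r + 2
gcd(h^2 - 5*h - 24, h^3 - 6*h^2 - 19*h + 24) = h^2 - 5*h - 24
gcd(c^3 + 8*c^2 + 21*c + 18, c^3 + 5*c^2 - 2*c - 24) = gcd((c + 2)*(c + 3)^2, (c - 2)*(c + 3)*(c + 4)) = c + 3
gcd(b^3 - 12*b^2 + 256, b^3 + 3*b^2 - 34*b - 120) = b + 4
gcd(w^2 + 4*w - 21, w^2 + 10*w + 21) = w + 7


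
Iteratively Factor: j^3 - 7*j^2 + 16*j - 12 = (j - 2)*(j^2 - 5*j + 6) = (j - 3)*(j - 2)*(j - 2)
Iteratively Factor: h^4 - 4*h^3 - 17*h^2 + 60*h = (h - 5)*(h^3 + h^2 - 12*h) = (h - 5)*(h + 4)*(h^2 - 3*h) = h*(h - 5)*(h + 4)*(h - 3)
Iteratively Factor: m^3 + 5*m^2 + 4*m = (m + 4)*(m^2 + m) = m*(m + 4)*(m + 1)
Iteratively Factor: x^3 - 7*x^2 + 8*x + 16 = (x + 1)*(x^2 - 8*x + 16) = (x - 4)*(x + 1)*(x - 4)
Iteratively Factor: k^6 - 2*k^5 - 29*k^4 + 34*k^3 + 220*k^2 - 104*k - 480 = (k - 2)*(k^5 - 29*k^3 - 24*k^2 + 172*k + 240) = (k - 2)*(k + 4)*(k^4 - 4*k^3 - 13*k^2 + 28*k + 60) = (k - 5)*(k - 2)*(k + 4)*(k^3 + k^2 - 8*k - 12) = (k - 5)*(k - 2)*(k + 2)*(k + 4)*(k^2 - k - 6) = (k - 5)*(k - 3)*(k - 2)*(k + 2)*(k + 4)*(k + 2)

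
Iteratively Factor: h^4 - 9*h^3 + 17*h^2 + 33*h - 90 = (h + 2)*(h^3 - 11*h^2 + 39*h - 45) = (h - 3)*(h + 2)*(h^2 - 8*h + 15) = (h - 3)^2*(h + 2)*(h - 5)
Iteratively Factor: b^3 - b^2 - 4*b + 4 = (b + 2)*(b^2 - 3*b + 2) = (b - 2)*(b + 2)*(b - 1)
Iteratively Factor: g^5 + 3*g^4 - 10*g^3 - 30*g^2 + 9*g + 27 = (g - 1)*(g^4 + 4*g^3 - 6*g^2 - 36*g - 27) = (g - 1)*(g + 3)*(g^3 + g^2 - 9*g - 9) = (g - 3)*(g - 1)*(g + 3)*(g^2 + 4*g + 3) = (g - 3)*(g - 1)*(g + 3)^2*(g + 1)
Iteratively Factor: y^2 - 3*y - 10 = (y + 2)*(y - 5)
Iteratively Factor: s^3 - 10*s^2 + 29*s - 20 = (s - 5)*(s^2 - 5*s + 4) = (s - 5)*(s - 1)*(s - 4)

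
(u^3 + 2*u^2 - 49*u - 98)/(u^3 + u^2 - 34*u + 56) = (u^2 - 5*u - 14)/(u^2 - 6*u + 8)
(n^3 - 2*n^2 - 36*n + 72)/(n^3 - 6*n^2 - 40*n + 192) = (n^2 - 8*n + 12)/(n^2 - 12*n + 32)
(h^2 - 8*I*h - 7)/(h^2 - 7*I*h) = (h - I)/h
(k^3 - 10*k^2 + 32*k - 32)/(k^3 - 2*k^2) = 1 - 8/k + 16/k^2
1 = 1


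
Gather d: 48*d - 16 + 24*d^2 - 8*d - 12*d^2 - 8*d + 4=12*d^2 + 32*d - 12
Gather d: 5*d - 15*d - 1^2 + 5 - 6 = -10*d - 2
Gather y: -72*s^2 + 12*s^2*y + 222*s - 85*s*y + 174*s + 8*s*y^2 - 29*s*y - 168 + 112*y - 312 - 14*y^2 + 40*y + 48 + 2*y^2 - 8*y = -72*s^2 + 396*s + y^2*(8*s - 12) + y*(12*s^2 - 114*s + 144) - 432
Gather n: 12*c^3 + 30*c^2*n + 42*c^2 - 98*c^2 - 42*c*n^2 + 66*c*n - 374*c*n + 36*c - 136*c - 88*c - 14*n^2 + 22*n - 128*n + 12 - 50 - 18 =12*c^3 - 56*c^2 - 188*c + n^2*(-42*c - 14) + n*(30*c^2 - 308*c - 106) - 56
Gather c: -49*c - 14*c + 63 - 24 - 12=27 - 63*c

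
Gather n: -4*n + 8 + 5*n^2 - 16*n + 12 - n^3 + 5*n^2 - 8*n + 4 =-n^3 + 10*n^2 - 28*n + 24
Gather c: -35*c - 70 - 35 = -35*c - 105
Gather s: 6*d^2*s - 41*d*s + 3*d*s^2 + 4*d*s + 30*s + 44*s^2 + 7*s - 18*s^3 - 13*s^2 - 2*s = -18*s^3 + s^2*(3*d + 31) + s*(6*d^2 - 37*d + 35)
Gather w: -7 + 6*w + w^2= w^2 + 6*w - 7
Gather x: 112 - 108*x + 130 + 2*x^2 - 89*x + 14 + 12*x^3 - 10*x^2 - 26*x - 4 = 12*x^3 - 8*x^2 - 223*x + 252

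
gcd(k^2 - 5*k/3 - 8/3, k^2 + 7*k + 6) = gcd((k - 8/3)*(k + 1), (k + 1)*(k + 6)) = k + 1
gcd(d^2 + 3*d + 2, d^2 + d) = d + 1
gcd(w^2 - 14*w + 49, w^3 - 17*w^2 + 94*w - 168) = w - 7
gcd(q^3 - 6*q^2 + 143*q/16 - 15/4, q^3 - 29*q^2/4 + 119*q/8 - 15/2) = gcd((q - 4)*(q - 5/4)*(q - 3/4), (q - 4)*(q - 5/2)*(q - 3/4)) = q^2 - 19*q/4 + 3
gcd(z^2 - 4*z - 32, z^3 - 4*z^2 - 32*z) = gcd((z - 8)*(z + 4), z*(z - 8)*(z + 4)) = z^2 - 4*z - 32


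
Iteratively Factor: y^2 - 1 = (y + 1)*(y - 1)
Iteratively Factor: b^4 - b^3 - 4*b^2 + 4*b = (b + 2)*(b^3 - 3*b^2 + 2*b) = (b - 2)*(b + 2)*(b^2 - b) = (b - 2)*(b - 1)*(b + 2)*(b)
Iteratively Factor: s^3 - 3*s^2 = (s)*(s^2 - 3*s) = s^2*(s - 3)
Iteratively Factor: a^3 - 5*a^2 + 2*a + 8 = (a + 1)*(a^2 - 6*a + 8) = (a - 4)*(a + 1)*(a - 2)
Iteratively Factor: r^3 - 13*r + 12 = (r + 4)*(r^2 - 4*r + 3) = (r - 1)*(r + 4)*(r - 3)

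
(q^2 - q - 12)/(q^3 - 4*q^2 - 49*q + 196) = (q + 3)/(q^2 - 49)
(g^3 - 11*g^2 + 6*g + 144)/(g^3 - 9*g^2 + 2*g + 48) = (g^2 - 3*g - 18)/(g^2 - g - 6)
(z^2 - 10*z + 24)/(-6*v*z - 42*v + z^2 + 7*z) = (-z^2 + 10*z - 24)/(6*v*z + 42*v - z^2 - 7*z)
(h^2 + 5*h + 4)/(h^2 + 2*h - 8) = (h + 1)/(h - 2)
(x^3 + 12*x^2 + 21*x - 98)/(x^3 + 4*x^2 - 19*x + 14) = (x + 7)/(x - 1)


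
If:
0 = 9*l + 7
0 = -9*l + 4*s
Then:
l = -7/9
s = -7/4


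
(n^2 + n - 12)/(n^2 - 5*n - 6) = (-n^2 - n + 12)/(-n^2 + 5*n + 6)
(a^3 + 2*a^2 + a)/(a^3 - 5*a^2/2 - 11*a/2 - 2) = 2*a*(a + 1)/(2*a^2 - 7*a - 4)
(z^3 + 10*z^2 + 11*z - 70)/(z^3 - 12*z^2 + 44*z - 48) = (z^2 + 12*z + 35)/(z^2 - 10*z + 24)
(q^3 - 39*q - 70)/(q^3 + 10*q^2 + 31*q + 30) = (q - 7)/(q + 3)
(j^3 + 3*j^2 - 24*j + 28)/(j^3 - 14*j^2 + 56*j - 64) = (j^2 + 5*j - 14)/(j^2 - 12*j + 32)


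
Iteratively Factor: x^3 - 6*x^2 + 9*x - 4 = (x - 1)*(x^2 - 5*x + 4) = (x - 4)*(x - 1)*(x - 1)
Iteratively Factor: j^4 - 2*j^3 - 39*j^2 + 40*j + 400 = (j + 4)*(j^3 - 6*j^2 - 15*j + 100) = (j - 5)*(j + 4)*(j^2 - j - 20) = (j - 5)^2*(j + 4)*(j + 4)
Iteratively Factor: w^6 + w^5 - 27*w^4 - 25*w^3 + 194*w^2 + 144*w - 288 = (w + 2)*(w^5 - w^4 - 25*w^3 + 25*w^2 + 144*w - 144) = (w + 2)*(w + 3)*(w^4 - 4*w^3 - 13*w^2 + 64*w - 48) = (w - 4)*(w + 2)*(w + 3)*(w^3 - 13*w + 12) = (w - 4)*(w + 2)*(w + 3)*(w + 4)*(w^2 - 4*w + 3) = (w - 4)*(w - 1)*(w + 2)*(w + 3)*(w + 4)*(w - 3)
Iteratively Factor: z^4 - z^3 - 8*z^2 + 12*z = (z)*(z^3 - z^2 - 8*z + 12) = z*(z + 3)*(z^2 - 4*z + 4) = z*(z - 2)*(z + 3)*(z - 2)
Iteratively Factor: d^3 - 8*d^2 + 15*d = (d)*(d^2 - 8*d + 15) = d*(d - 5)*(d - 3)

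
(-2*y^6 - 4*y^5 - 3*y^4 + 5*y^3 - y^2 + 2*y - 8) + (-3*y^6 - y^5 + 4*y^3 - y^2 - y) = -5*y^6 - 5*y^5 - 3*y^4 + 9*y^3 - 2*y^2 + y - 8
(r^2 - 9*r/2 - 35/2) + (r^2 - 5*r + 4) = 2*r^2 - 19*r/2 - 27/2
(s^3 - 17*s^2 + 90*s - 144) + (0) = s^3 - 17*s^2 + 90*s - 144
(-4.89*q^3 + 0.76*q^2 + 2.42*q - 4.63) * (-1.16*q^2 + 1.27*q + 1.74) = 5.6724*q^5 - 7.0919*q^4 - 10.3506*q^3 + 9.7666*q^2 - 1.6693*q - 8.0562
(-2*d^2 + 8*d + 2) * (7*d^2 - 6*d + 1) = -14*d^4 + 68*d^3 - 36*d^2 - 4*d + 2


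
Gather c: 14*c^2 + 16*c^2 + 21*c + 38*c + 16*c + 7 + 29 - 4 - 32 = 30*c^2 + 75*c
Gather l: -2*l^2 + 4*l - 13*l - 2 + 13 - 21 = -2*l^2 - 9*l - 10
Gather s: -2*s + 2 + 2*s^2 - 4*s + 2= 2*s^2 - 6*s + 4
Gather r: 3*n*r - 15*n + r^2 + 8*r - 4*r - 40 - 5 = -15*n + r^2 + r*(3*n + 4) - 45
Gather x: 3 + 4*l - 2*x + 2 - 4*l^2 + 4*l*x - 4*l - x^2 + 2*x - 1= -4*l^2 + 4*l*x - x^2 + 4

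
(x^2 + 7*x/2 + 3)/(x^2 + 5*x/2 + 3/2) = (x + 2)/(x + 1)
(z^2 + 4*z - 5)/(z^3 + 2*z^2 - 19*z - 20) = (z - 1)/(z^2 - 3*z - 4)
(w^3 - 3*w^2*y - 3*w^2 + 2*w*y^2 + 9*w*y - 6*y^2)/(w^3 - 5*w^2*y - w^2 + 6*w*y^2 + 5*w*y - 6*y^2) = (-w^2 + w*y + 3*w - 3*y)/(-w^2 + 3*w*y + w - 3*y)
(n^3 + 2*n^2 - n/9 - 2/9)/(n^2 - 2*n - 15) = (-9*n^3 - 18*n^2 + n + 2)/(9*(-n^2 + 2*n + 15))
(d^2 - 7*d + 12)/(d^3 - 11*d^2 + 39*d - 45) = (d - 4)/(d^2 - 8*d + 15)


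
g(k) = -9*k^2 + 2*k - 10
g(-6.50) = -403.25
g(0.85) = -14.80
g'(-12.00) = 218.00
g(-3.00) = -97.00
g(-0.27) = -11.20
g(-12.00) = -1330.00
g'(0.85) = -13.30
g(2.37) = -55.81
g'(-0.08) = 3.44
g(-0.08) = -10.22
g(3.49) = -112.64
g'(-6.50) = 119.00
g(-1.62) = -36.86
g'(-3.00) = 56.00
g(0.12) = -9.89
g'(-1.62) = 31.16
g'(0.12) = -0.16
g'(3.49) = -60.82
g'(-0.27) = 6.86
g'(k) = 2 - 18*k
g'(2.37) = -40.66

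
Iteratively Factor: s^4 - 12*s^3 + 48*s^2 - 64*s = (s - 4)*(s^3 - 8*s^2 + 16*s) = (s - 4)^2*(s^2 - 4*s) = s*(s - 4)^2*(s - 4)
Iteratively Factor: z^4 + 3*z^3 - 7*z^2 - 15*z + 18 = (z + 3)*(z^3 - 7*z + 6) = (z - 2)*(z + 3)*(z^2 + 2*z - 3) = (z - 2)*(z + 3)^2*(z - 1)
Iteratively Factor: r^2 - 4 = (r - 2)*(r + 2)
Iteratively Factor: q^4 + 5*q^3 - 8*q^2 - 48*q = (q + 4)*(q^3 + q^2 - 12*q) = q*(q + 4)*(q^2 + q - 12) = q*(q - 3)*(q + 4)*(q + 4)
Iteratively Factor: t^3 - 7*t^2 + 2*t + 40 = (t + 2)*(t^2 - 9*t + 20) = (t - 4)*(t + 2)*(t - 5)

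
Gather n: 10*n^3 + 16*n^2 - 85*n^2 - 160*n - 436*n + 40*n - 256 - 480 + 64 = 10*n^3 - 69*n^2 - 556*n - 672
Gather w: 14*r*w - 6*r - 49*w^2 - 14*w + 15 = -6*r - 49*w^2 + w*(14*r - 14) + 15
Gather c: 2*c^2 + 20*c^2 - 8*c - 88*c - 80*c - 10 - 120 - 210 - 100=22*c^2 - 176*c - 440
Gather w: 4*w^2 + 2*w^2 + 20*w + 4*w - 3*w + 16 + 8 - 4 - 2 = 6*w^2 + 21*w + 18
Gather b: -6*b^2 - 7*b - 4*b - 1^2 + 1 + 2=-6*b^2 - 11*b + 2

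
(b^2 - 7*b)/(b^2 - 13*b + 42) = b/(b - 6)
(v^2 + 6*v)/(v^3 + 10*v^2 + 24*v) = 1/(v + 4)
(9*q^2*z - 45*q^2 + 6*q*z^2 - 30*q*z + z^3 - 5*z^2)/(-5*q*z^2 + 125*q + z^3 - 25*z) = (9*q^2 + 6*q*z + z^2)/(-5*q*z - 25*q + z^2 + 5*z)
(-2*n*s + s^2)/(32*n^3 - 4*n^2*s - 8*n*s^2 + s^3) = s/(-16*n^2 - 6*n*s + s^2)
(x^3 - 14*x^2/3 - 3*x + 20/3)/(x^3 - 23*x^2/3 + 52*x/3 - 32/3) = (3*x^2 - 11*x - 20)/(3*x^2 - 20*x + 32)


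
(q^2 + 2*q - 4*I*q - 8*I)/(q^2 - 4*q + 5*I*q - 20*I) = (q^2 + q*(2 - 4*I) - 8*I)/(q^2 + q*(-4 + 5*I) - 20*I)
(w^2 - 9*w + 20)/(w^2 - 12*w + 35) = (w - 4)/(w - 7)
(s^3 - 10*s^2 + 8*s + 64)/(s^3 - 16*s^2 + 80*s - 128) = (s + 2)/(s - 4)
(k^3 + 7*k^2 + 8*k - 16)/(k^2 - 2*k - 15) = (-k^3 - 7*k^2 - 8*k + 16)/(-k^2 + 2*k + 15)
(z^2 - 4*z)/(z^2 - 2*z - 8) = z/(z + 2)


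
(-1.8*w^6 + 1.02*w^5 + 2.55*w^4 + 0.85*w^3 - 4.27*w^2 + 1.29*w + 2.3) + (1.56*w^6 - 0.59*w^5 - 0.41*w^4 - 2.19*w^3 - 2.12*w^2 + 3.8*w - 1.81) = -0.24*w^6 + 0.43*w^5 + 2.14*w^4 - 1.34*w^3 - 6.39*w^2 + 5.09*w + 0.49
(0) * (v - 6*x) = 0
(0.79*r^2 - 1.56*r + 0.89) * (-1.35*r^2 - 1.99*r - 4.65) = -1.0665*r^4 + 0.5339*r^3 - 1.7706*r^2 + 5.4829*r - 4.1385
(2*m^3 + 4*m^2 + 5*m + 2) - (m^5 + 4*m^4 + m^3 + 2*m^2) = -m^5 - 4*m^4 + m^3 + 2*m^2 + 5*m + 2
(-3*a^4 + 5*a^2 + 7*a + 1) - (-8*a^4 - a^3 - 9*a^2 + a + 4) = 5*a^4 + a^3 + 14*a^2 + 6*a - 3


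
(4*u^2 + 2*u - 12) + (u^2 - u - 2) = 5*u^2 + u - 14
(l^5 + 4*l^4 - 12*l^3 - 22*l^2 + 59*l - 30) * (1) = l^5 + 4*l^4 - 12*l^3 - 22*l^2 + 59*l - 30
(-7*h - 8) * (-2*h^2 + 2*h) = 14*h^3 + 2*h^2 - 16*h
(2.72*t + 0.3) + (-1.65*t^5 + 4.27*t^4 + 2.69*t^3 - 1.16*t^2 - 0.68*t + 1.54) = -1.65*t^5 + 4.27*t^4 + 2.69*t^3 - 1.16*t^2 + 2.04*t + 1.84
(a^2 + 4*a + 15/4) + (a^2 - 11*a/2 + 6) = 2*a^2 - 3*a/2 + 39/4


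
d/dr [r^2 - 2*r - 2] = 2*r - 2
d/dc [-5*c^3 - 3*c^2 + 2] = 3*c*(-5*c - 2)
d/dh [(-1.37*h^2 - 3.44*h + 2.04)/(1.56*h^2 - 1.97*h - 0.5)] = (8.0653*h^2 - 4.9948*h + 5.7388)/(2.4336*h^4 - 6.1464*h^3 + 2.3209*h^2 + 1.97*h + 0.25)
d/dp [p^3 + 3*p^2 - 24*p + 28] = 3*p^2 + 6*p - 24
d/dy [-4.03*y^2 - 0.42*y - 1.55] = -8.06*y - 0.42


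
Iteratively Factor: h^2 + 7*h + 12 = (h + 4)*(h + 3)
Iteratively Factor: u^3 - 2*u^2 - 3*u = (u - 3)*(u^2 + u) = u*(u - 3)*(u + 1)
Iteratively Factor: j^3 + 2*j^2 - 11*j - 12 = (j + 4)*(j^2 - 2*j - 3) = (j + 1)*(j + 4)*(j - 3)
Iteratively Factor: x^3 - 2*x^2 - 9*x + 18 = (x - 2)*(x^2 - 9) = (x - 3)*(x - 2)*(x + 3)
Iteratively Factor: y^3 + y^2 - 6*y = (y - 2)*(y^2 + 3*y) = (y - 2)*(y + 3)*(y)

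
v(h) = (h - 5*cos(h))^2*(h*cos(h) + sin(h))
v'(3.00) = -228.61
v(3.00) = -178.79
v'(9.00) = -1662.64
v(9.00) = -1431.10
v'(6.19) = 11.64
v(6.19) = 8.91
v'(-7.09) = -725.65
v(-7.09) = -626.18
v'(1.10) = -17.82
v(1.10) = 1.90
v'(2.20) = -103.38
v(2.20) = -12.86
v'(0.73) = -22.44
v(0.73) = 10.87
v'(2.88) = -248.34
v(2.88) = -150.00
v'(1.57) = 14.97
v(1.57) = 2.46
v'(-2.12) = -1.50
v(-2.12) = 0.06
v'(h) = (h - 5*cos(h))^2*(-h*sin(h) + 2*cos(h)) + (h - 5*cos(h))*(h*cos(h) + sin(h))*(10*sin(h) + 2)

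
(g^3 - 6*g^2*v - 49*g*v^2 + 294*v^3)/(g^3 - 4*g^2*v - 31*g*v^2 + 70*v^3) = (-g^2 - g*v + 42*v^2)/(-g^2 - 3*g*v + 10*v^2)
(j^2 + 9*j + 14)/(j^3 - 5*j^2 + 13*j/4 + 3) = 4*(j^2 + 9*j + 14)/(4*j^3 - 20*j^2 + 13*j + 12)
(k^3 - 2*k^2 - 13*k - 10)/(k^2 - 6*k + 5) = (k^2 + 3*k + 2)/(k - 1)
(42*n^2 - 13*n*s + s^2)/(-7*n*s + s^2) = (-6*n + s)/s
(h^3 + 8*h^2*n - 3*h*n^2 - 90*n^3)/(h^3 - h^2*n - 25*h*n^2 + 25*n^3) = (h^2 + 3*h*n - 18*n^2)/(h^2 - 6*h*n + 5*n^2)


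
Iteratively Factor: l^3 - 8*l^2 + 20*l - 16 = (l - 2)*(l^2 - 6*l + 8) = (l - 2)^2*(l - 4)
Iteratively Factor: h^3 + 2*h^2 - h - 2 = (h + 1)*(h^2 + h - 2) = (h - 1)*(h + 1)*(h + 2)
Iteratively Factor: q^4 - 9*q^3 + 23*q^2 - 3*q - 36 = (q + 1)*(q^3 - 10*q^2 + 33*q - 36) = (q - 3)*(q + 1)*(q^2 - 7*q + 12) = (q - 3)^2*(q + 1)*(q - 4)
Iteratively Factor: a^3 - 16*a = (a)*(a^2 - 16) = a*(a - 4)*(a + 4)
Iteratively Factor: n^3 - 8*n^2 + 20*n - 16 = (n - 2)*(n^2 - 6*n + 8) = (n - 4)*(n - 2)*(n - 2)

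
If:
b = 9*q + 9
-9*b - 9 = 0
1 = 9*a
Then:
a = 1/9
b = -1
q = -10/9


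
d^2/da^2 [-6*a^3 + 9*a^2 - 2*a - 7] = 18 - 36*a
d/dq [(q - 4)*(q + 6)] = 2*q + 2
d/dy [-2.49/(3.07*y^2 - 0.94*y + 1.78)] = (15.2886*y - 2.3406)/(3.07*y^2 - 0.94*y + 1.78)^2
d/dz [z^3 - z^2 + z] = 3*z^2 - 2*z + 1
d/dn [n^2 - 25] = 2*n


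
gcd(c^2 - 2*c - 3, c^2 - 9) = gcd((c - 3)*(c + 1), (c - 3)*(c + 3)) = c - 3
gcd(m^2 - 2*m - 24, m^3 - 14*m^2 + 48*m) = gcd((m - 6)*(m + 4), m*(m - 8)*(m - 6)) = m - 6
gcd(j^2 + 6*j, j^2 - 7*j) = j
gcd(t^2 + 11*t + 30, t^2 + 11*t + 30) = t^2 + 11*t + 30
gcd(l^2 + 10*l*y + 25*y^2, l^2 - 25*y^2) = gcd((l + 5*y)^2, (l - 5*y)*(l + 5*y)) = l + 5*y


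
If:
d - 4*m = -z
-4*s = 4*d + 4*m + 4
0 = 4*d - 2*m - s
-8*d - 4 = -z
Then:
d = 0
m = 1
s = -2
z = 4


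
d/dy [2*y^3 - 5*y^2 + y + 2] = 6*y^2 - 10*y + 1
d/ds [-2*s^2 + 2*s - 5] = 2 - 4*s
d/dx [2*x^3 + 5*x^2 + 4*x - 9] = 6*x^2 + 10*x + 4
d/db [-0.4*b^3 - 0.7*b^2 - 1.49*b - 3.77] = -1.2*b^2 - 1.4*b - 1.49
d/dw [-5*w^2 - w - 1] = -10*w - 1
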